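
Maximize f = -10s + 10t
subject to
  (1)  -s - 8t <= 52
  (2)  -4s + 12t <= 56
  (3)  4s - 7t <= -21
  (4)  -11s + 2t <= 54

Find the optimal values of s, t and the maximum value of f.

s = -134/31, t = 100/31, maximum f = 2340/31

Vertices and f = -10s + 10t:
  (7, 7) → f = 0
  (-134/31, 100/31) → f = 2340/31
  (-112/23, 5/23) → f = 1170/23

The optimum lies where -4s + 12t = 56 and -11s + 2t = 54.
Solving simultaneously gives s = -134/31, t = 100/31.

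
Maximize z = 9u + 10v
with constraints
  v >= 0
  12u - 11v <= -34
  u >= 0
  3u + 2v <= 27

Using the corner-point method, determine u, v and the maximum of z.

u = 0, v = 27/2, maximum z = 135

The optimum lies where u = 0 and 3u + 2v = 27.
Solving simultaneously gives u = 0, v = 27/2.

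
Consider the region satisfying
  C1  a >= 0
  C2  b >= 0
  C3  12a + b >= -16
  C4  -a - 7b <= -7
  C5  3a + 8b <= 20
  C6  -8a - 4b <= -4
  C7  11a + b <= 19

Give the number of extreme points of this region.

4

Pairwise boundary intersections that survive every other constraint:
  (0, 1)
  (0, 5/2)
  (63/38, 29/38)
  (132/85, 163/85)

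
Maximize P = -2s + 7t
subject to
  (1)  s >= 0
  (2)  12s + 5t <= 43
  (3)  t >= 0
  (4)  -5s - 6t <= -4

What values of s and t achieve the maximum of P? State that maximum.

Corner points and P = -2s + 7t:
  (0, 43/5) → P = 301/5
  (0, 2/3) → P = 14/3
  (43/12, 0) → P = -43/6
  (4/5, 0) → P = -8/5

s = 0, t = 43/5, maximum P = 301/5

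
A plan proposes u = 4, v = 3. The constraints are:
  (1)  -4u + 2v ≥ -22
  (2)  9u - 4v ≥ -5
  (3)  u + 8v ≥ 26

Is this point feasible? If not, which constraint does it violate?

feasible

(1): -10 ≥ -22 ✓
(2): 24 ≥ -5 ✓
(3): 28 ≥ 26 ✓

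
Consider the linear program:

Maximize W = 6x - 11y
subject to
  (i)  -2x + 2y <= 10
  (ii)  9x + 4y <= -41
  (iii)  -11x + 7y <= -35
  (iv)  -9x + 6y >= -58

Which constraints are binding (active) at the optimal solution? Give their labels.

(iii) and (iv)

Feasible corners and W = 6x - 11y:
  (-147/107, -766/107) → W = 7544/107
  (-7/45, -99/10) → W = 3239/30
  (-196/3, -323/3) → W = 2377/3

The maximum is at (-196/3, -323/3). Substituting into each constraint, equality holds for (iii) and (iv); the remaining constraints have slack.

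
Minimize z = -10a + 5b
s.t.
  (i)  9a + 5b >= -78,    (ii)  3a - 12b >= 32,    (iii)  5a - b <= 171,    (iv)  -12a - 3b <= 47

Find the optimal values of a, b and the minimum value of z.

a = 777/34, b = -1929/34, minimum z = -17415/34

The optimum lies where 9a + 5b = -78 and 5a - b = 171.
Solving simultaneously gives a = 777/34, b = -1929/34.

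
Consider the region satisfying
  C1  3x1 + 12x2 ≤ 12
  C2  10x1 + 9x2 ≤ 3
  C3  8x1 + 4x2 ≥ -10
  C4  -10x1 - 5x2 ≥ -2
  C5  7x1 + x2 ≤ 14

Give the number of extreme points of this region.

5

Pairwise boundary intersections that survive every other constraint:
  (-24/31, 37/31)
  (-2, 3/2)
  (3/40, 1/4)
  (33/10, -91/10)
  (68/25, -126/25)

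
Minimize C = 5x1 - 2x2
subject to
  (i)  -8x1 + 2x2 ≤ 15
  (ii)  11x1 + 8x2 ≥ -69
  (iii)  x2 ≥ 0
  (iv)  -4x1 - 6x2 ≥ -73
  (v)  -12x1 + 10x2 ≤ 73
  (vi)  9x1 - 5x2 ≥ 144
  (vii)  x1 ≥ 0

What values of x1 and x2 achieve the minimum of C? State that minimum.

x1 = 16, x2 = 0, minimum C = 80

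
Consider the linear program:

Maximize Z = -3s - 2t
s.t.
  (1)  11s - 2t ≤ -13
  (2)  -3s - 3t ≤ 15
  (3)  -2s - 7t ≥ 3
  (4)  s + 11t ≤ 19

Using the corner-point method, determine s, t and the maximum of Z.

s = -32/5, t = 7/5, maximum Z = 82/5

Vertices and Z = -3s - 2t:
  (-23/13, -42/13) → Z = 153/13
  (-97/81, -7/81) → Z = 305/81
  (-32/5, 7/5) → Z = 82/5

The binding constraints are -3s - 3t = 15 and -2s - 7t = 3.
Solving simultaneously gives s = -32/5, t = 7/5.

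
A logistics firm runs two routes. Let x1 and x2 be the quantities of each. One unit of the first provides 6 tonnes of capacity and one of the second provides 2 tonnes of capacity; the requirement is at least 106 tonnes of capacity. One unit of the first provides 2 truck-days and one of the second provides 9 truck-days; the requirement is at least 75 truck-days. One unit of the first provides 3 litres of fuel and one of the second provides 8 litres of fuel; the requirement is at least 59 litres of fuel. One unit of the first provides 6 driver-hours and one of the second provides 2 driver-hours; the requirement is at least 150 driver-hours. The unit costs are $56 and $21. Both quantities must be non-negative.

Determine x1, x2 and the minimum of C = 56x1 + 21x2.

x1 = 24, x2 = 3, minimum C = 1407

Vertices and C = 56x1 + 21x2:
  (0, 75) → C = 1575
  (75/2, 0) → C = 2100
  (24, 3) → C = 1407
The feasible region is unbounded (it extends along (0, 1), (1, 0)), but C strictly increases along every unbounded feasible direction, so there is no improving ray and the minimum is attained at a vertex.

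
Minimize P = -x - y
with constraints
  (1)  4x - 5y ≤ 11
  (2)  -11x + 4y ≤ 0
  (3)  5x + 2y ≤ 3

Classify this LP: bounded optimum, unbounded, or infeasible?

bounded optimum

Corner points and P = -x - y:
  (-44/39, -121/39) → P = 55/13
  (37/33, -43/33) → P = 2/11
  (2/7, 11/14) → P = -15/14
The feasible region has finitely many vertices and no improving ray; the minimum is -15/14 at (2/7, 11/14).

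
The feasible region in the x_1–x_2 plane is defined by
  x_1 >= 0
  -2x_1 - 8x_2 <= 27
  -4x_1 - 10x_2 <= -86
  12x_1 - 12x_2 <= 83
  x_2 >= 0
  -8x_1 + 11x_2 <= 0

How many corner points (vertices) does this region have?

3

The feasible vertices (each the meet of two boundaries and inside every other half-plane) are:
  (133/12, 25/6)
  (473/62, 172/31)
  (913/36, 166/9)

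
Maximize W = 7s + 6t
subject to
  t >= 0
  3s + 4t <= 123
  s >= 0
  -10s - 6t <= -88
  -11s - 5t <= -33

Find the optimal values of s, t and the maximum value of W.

s = 41, t = 0, maximum W = 287

Corner points and W = 7s + 6t:
  (41, 0) → W = 287
  (44/5, 0) → W = 308/5
  (0, 123/4) → W = 369/2
  (0, 44/3) → W = 88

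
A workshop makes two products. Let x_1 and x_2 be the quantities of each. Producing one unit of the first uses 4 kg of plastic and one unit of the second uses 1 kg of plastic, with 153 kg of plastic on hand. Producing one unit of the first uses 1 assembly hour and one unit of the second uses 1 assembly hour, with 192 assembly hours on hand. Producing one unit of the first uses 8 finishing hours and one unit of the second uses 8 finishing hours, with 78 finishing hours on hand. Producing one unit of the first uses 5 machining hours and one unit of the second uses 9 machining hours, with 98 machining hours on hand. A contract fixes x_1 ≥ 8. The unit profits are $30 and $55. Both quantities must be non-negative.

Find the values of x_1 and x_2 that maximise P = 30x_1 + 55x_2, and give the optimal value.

x_1 = 8, x_2 = 7/4, maximum P = 1345/4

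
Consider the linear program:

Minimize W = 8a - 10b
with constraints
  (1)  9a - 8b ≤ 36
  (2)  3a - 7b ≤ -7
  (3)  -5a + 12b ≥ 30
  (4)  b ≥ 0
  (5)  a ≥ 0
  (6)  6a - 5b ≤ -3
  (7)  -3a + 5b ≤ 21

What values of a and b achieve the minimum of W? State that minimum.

a = 0, b = 21/5, minimum W = -42

Feasible corners and W = 8a - 10b:
  (0, 5/2) → W = -25
  (114/47, 165/47) → W = -738/47
  (0, 21/5) → W = -42
  (6, 39/5) → W = -30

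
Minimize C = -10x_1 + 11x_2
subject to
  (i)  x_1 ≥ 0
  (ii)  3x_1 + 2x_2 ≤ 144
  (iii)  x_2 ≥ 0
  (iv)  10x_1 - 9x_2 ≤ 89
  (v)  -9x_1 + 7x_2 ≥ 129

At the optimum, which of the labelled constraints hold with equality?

(i) and (v)

Feasible corners and C = -10x_1 + 11x_2:
  (0, 72) → C = 792
  (0, 129/7) → C = 1419/7
  (250/13, 561/13) → C = 3671/13

The minimum is at (0, 129/7). Substituting into each constraint, equality holds for (i) and (v); the remaining constraints have slack.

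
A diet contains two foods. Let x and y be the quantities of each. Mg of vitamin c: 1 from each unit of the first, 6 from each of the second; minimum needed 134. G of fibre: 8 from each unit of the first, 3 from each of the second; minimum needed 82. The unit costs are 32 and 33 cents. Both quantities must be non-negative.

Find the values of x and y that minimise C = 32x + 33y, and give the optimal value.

Extreme points and C = 32x + 33y:
  (0, 82/3) → C = 902
  (134, 0) → C = 4288
  (2, 22) → C = 790
The feasible region is unbounded (it extends along (0, 1), (1, 0)), but C strictly increases along every unbounded feasible direction, so there is no improving ray and the minimum is attained at a vertex.

x = 2, y = 22, minimum C = 790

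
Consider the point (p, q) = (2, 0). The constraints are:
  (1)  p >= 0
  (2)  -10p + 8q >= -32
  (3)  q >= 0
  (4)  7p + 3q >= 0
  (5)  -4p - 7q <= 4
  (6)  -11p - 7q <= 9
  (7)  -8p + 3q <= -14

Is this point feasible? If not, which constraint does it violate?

(1): 2 ≥ 0 ✓
(2): -20 ≥ -32 ✓
(3): 0 ≥ 0 ✓
(4): 14 ≥ 0 ✓
(5): -8 ≤ 4 ✓
(6): -22 ≤ 9 ✓
(7): -16 ≤ -14 ✓

feasible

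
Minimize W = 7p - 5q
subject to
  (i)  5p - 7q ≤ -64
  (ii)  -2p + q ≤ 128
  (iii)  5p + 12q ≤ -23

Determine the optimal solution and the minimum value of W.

Feasible corners and W = 7p - 5q:
  (-832/9, -512/9) → W = -1088/3
  (-929/95, 41/19) → W = -7528/95
  (-1559/29, 594/29) → W = -13883/29

p = -1559/29, q = 594/29, minimum W = -13883/29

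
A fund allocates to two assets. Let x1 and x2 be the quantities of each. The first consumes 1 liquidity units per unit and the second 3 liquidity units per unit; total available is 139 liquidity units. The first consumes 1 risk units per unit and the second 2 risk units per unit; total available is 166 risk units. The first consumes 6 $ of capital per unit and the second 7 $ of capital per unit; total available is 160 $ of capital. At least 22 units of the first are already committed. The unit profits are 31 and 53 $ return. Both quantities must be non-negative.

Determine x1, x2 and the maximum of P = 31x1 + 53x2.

Corner points and P = 31x1 + 53x2:
  (80/3, 0) → P = 2480/3
  (22, 0) → P = 682
  (22, 4) → P = 894

x1 = 22, x2 = 4, maximum P = 894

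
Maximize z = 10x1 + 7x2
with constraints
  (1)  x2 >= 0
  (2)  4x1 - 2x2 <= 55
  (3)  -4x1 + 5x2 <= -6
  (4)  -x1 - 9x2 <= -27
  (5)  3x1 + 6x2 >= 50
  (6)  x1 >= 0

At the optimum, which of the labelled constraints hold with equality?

(2) and (3)

Vertices and z = 10x1 + 7x2:
  (263/12, 49/3) → z = 667/2
  (549/38, 53/38) → z = 5861/38
  (22/3, 14/3) → z = 106
  (96/7, 31/21) → z = 3097/21

The maximum is at (263/12, 49/3). Substituting into each constraint, equality holds for (2) and (3); the remaining constraints have slack.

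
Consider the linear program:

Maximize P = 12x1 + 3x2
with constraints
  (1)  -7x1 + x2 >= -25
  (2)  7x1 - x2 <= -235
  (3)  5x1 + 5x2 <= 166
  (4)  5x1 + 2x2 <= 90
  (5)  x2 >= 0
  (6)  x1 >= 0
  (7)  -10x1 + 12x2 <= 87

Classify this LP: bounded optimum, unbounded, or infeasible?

infeasible

The boundaries -7x1 + x2 = -25 and x2 = 0 meet at (25/7, 0), but that point violates 7x1 - x2 ≤ -235. Every candidate vertex is excluded by some other constraint, so the feasible region is empty.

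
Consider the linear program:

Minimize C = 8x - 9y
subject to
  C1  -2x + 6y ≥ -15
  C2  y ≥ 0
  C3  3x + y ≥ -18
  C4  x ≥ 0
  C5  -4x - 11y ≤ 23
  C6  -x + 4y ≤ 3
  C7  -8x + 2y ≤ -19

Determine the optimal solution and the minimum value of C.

Corner points and C = 8x - 9y:
  (15/2, 0) → C = 60
  (39, 21/2) → C = 435/2
  (19/8, 0) → C = 19
  (41/15, 43/30) → C = 269/30

The optimum lies where -x + 4y = 3 and -8x + 2y = -19.
Solving simultaneously gives x = 41/15, y = 43/30.

x = 41/15, y = 43/30, minimum C = 269/30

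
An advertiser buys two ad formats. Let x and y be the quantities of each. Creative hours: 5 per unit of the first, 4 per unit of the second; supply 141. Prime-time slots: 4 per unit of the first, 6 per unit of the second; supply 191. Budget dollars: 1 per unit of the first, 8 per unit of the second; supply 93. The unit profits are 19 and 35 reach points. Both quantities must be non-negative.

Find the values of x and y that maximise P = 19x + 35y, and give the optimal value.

x = 21, y = 9, maximum P = 714

The optimum lies where 5x + 4y = 141 and x + 8y = 93.
Solving simultaneously gives x = 21, y = 9.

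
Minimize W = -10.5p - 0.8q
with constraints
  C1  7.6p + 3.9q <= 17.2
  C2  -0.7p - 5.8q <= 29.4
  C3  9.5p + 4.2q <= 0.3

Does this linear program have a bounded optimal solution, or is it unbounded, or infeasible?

bounded optimum

Vertices and W = -10.5p - 0.8q:
  (-2369/171, 848/27) → W = 617339/5130
  (6261/2608, -27951/5216) → W = -545601/26080
The feasible region has finitely many vertices and no improving ray; the minimum is -545601/26080 at (6261/2608, -27951/5216).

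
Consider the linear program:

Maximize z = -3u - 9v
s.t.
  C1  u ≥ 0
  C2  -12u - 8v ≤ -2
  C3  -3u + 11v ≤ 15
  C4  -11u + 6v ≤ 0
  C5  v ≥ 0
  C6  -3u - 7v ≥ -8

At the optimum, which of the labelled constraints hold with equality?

Corner points and z = -3u - 9v:
  (3/40, 11/80) → z = -117/80
  (1/6, 0) → z = -1/2
  (48/95, 88/95) → z = -936/95
  (8/3, 0) → z = -8

The maximum is at (1/6, 0). Substituting into each constraint, equality holds for C2 and C5; the remaining constraints have slack.

C2 and C5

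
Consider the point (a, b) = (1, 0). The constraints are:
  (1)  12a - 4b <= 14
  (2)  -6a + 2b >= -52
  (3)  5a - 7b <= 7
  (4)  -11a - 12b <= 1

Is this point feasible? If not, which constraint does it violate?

(1): 12 ≤ 14 ✓
(2): -6 ≥ -52 ✓
(3): 5 ≤ 7 ✓
(4): -11 ≤ 1 ✓

feasible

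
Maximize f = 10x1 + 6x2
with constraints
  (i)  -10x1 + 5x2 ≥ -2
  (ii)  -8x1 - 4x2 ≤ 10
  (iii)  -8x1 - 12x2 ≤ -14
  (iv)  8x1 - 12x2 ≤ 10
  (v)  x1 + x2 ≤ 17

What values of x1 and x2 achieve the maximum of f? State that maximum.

x1 = 29/5, x2 = 56/5, maximum f = 626/5

Extreme points and f = 10x1 + 6x2:
  (47/80, 31/40) → f = 421/40
  (29/5, 56/5) → f = 626/5
  (-11/4, 3) → f = -19/2
  (-39/2, 73/2) → f = 24

The binding constraints are -10x1 + 5x2 = -2 and x1 + x2 = 17.
Solving simultaneously gives x1 = 29/5, x2 = 56/5.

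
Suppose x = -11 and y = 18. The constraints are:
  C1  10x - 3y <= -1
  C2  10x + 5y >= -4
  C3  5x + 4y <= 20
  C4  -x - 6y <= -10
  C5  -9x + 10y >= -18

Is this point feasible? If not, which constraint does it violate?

Constraint C2: 10x + 5y = -20, which is not ≥ -4. All other constraints are satisfied.

not feasible — violates C2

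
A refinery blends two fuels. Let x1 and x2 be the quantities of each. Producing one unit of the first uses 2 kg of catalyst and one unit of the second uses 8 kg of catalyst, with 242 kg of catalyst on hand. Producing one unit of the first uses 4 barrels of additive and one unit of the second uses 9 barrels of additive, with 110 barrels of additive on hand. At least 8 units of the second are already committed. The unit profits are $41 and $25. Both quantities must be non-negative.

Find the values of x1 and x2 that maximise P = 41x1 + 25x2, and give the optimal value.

x1 = 19/2, x2 = 8, maximum P = 1179/2

Vertices and P = 41x1 + 25x2:
  (0, 110/9) → P = 2750/9
  (0, 8) → P = 200
  (19/2, 8) → P = 1179/2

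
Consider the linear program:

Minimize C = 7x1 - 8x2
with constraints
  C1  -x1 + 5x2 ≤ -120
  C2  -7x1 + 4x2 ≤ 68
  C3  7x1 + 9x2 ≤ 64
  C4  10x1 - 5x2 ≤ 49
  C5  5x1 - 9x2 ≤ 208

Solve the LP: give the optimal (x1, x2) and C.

Feasible corners and C = 7x1 - 8x2:
  (-820/31, -908/31) → C = 1524/31
  (-71/9, -1151/45) → C = 747/5
  (-1444/43, -1796/43) → C = 4260/43
  (-599/65, -367/13) → C = 10487/65

x1 = -820/31, x2 = -908/31, minimum C = 1524/31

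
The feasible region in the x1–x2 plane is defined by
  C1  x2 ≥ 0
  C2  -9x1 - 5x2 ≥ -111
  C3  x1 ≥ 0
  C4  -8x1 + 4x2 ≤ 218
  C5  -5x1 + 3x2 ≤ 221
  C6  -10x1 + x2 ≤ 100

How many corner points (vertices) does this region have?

3

Pairwise boundary intersections that survive every other constraint:
  (37/3, 0)
  (0, 0)
  (0, 111/5)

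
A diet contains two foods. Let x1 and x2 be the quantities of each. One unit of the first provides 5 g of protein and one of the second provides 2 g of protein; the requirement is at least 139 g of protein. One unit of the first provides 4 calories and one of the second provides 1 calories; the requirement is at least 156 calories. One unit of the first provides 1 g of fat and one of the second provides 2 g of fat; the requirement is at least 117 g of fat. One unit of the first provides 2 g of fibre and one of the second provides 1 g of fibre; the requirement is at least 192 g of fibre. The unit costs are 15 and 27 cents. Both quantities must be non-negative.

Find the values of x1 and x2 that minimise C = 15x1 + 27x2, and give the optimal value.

Extreme points and C = 15x1 + 27x2:
  (0, 192) → C = 5184
  (117, 0) → C = 1755
  (89, 14) → C = 1713
The feasible region is unbounded (it extends along (0, 1), (1, 0)), but C strictly increases along every unbounded feasible direction, so there is no improving ray and the minimum is attained at a vertex.

x1 = 89, x2 = 14, minimum C = 1713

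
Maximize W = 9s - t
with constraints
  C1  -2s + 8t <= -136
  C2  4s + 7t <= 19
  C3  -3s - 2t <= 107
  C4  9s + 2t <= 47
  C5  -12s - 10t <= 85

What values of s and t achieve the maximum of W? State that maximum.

s = 320/33, t = -443/22, maximum W = 2363/22

Extreme points and W = 9s - t:
  (162/19, -565/38) → W = 3481/38
  (170/29, -901/58) → W = 3961/58
  (320/33, -443/22) → W = 2363/22

The optimum lies where 9s + 2t = 47 and -12s - 10t = 85.
Solving simultaneously gives s = 320/33, t = -443/22.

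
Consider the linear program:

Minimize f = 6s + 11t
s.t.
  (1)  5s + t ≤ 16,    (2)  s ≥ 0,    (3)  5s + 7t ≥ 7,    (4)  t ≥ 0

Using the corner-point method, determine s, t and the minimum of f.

The binding constraints are 5s + 7t = 7 and t = 0.
Solving simultaneously gives s = 7/5, t = 0.

s = 7/5, t = 0, minimum f = 42/5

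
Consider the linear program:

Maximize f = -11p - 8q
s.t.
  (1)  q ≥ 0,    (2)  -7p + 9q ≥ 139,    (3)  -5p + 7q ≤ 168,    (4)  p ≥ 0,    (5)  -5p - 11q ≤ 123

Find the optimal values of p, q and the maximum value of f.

p = 0, q = 139/9, maximum f = -1112/9

Corner points and f = -11p - 8q:
  (539/4, 481/4) → f = -9777/4
  (0, 139/9) → f = -1112/9
  (0, 24) → f = -192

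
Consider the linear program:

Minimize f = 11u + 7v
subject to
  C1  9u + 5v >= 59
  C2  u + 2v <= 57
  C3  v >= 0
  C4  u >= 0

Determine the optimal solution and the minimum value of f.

Extreme points and f = 11u + 7v:
  (59/9, 0) → f = 649/9
  (0, 59/5) → f = 413/5
  (57, 0) → f = 627
  (0, 57/2) → f = 399/2

u = 59/9, v = 0, minimum f = 649/9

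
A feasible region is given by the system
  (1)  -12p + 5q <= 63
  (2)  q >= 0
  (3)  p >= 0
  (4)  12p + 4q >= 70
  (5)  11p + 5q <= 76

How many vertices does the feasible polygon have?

Of the 10 pairwise boundary intersections, those satisfying every inequality are:
  (35/6, 0)
  (76/11, 0)
  (23/8, 71/8)

3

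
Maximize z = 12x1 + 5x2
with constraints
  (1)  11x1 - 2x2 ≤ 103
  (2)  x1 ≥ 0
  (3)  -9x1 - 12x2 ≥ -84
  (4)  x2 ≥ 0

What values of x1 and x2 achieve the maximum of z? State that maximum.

x1 = 28/3, x2 = 0, maximum z = 112

Feasible corners and z = 12x1 + 5x2:
  (0, 7) → z = 35
  (0, 0) → z = 0
  (28/3, 0) → z = 112

At the optimal vertex, -9x1 - 12x2 = -84 and x2 = 0.
Solving simultaneously gives x1 = 28/3, x2 = 0.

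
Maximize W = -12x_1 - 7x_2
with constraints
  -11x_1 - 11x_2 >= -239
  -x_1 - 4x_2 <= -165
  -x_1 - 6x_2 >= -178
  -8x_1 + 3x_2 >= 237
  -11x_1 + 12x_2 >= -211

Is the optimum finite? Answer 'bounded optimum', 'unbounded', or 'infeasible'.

The boundaries -11x_1 - 11x_2 = -239 and -x_1 - 4x_2 = -165 meet at (-859/33, 1576/33), but that point violates -x_1 - 6x_2 ≥ -178. Every candidate vertex is excluded by some other constraint, so the feasible region is empty.

infeasible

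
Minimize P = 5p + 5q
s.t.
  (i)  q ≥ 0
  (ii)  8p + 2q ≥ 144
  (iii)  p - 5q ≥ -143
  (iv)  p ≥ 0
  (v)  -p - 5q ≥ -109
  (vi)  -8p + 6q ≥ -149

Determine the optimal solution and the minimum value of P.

p = 18, q = 0, minimum P = 90

Extreme points and P = 5p + 5q:
  (18, 0) → P = 90
  (149/8, 0) → P = 745/8
  (251/19, 364/19) → P = 3075/19
  (1399/46, 723/46) → P = 5305/23

At the optimal vertex, q = 0 and 8p + 2q = 144.
Solving simultaneously gives p = 18, q = 0.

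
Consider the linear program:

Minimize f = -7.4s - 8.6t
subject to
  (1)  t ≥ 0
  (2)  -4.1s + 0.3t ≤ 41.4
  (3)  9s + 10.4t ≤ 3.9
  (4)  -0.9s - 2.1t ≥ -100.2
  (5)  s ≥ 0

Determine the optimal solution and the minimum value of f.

Corner points and f = -7.4s - 8.6t:
  (13/30, 0) → f = -481/150
  (0, 0) → f = 0
  (0, 3/8) → f = -129/40

s = 0, t = 0.375, minimum f = -3.225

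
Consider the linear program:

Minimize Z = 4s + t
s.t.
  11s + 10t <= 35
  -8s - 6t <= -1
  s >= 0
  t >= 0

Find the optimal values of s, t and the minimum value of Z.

Feasible corners and Z = 4s + t:
  (0, 7/2) → Z = 7/2
  (35/11, 0) → Z = 140/11
  (0, 1/6) → Z = 1/6
  (1/8, 0) → Z = 1/2

At the optimal vertex, -8s - 6t = -1 and s = 0.
Solving simultaneously gives s = 0, t = 1/6.

s = 0, t = 1/6, minimum Z = 1/6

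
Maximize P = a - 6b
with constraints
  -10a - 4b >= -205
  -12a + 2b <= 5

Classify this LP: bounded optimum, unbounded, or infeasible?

unbounded

From the feasible point (195/34, 1255/34), moving in the direction (4, -10) keeps every constraint satisfied while P increases without bound.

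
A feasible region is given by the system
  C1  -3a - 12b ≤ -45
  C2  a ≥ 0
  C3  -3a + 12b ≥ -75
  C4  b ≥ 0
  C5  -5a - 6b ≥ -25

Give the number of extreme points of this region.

Pairwise boundary intersections that survive every other constraint:
  (0, 15/4)
  (5/7, 25/7)
  (0, 25/6)

3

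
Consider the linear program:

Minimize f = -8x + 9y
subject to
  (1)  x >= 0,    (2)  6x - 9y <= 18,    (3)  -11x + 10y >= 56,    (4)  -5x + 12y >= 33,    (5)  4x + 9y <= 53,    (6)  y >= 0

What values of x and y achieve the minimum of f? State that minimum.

x = 0, y = 28/5, minimum f = 252/5

Corner points and f = -8x + 9y:
  (0, 28/5) → f = 252/5
  (0, 53/9) → f = 53
  (26/139, 807/139) → f = 7055/139

At the optimal vertex, x = 0 and -11x + 10y = 56.
Solving simultaneously gives x = 0, y = 28/5.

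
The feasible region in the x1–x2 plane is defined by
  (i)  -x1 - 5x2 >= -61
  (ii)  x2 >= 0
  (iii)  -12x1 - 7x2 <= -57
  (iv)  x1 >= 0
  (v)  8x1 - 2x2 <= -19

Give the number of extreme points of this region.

3

Intersecting each pair of boundary lines and keeping only the points that satisfy every inequality leaves:
  (0, 61/5)
  (9/14, 169/14)
  (0, 19/2)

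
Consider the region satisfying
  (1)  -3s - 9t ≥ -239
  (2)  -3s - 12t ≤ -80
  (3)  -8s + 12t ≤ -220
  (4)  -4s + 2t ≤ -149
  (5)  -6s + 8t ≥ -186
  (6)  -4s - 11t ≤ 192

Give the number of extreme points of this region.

4

The feasible vertices (each the meet of two boundaries and inside every other half-plane) are:
  (404/9, 313/27)
  (1793/39, 146/13)
  (337/8, 39/4)
  (41, 15/2)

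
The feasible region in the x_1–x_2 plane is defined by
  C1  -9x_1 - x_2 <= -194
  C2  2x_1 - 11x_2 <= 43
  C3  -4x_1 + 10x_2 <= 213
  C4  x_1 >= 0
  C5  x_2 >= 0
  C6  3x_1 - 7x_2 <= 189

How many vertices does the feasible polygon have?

4

Intersecting each pair of boundary lines and keeping only the points that satisfy every inequality leaves:
  (2177/101, 1/101)
  (1727/94, 2693/94)
  (1778/19, 249/19)
  (3381/2, 1395/2)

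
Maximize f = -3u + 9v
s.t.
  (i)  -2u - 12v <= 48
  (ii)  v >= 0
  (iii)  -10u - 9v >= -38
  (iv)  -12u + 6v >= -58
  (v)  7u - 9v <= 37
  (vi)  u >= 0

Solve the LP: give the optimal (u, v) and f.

The optimum lies where -10u - 9v = -38 and u = 0.
Solving simultaneously gives u = 0, v = 38/9.

u = 0, v = 38/9, maximum f = 38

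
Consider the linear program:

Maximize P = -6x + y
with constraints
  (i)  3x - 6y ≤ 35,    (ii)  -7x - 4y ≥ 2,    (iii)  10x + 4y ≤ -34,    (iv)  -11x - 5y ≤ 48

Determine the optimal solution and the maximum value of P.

Feasible corners and P = -6x + y:
  (-8/9, -113/18) → P = -17/18
  (-113/81, -529/81) → P = 149/81
  (-32/3, 109/6) → P = 493/6
  (-182/9, 314/9) → P = 1406/9

The optimum lies where -7x - 4y = 2 and -11x - 5y = 48.
Solving simultaneously gives x = -182/9, y = 314/9.

x = -182/9, y = 314/9, maximum P = 1406/9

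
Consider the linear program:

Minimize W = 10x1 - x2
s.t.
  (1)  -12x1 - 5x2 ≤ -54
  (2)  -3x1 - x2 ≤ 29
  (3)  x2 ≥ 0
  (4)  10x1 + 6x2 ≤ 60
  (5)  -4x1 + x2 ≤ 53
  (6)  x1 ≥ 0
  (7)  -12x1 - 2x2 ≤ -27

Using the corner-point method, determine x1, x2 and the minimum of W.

Vertices and W = 10x1 - x2:
  (9/2, 0) → W = 45
  (12/11, 90/11) → W = 30/11
  (6, 0) → W = 60

At the optimal vertex, -12x1 - 5x2 = -54 and 10x1 + 6x2 = 60.
Solving simultaneously gives x1 = 12/11, x2 = 90/11.

x1 = 12/11, x2 = 90/11, minimum W = 30/11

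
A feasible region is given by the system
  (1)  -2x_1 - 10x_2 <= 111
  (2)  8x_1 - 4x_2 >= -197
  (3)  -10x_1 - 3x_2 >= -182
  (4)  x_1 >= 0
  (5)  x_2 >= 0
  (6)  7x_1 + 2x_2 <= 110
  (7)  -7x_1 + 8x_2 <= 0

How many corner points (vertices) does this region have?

3

Intersecting each pair of boundary lines and keeping only the points that satisfy every inequality leaves:
  (0, 0)
  (110/7, 0)
  (88/7, 11)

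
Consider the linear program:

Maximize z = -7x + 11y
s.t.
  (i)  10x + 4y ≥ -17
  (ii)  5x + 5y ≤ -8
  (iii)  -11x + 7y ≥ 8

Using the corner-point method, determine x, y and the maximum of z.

x = -53/30, y = 1/6, maximum z = 71/5

Vertices and z = -7x + 11y:
  (-53/30, 1/6) → z = 71/5
  (-151/114, -107/114) → z = -20/19
  (-16/15, -8/15) → z = 8/5

The optimum lies where 10x + 4y = -17 and 5x + 5y = -8.
Solving simultaneously gives x = -53/30, y = 1/6.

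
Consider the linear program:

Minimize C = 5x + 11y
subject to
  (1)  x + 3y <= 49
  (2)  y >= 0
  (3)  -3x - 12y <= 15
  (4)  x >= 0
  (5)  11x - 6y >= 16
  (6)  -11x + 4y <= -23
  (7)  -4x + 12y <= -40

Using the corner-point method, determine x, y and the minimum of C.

Extreme points and C = 5x + 11y:
  (49, 0) → C = 245
  (59/2, 13/2) → C = 219
  (10, 0) → C = 50

x = 10, y = 0, minimum C = 50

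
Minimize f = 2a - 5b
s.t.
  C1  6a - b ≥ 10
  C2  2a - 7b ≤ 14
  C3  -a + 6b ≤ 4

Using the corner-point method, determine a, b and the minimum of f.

a = 64/35, b = 34/35, minimum f = -6/5

Feasible corners and f = 2a - 5b:
  (7/5, -8/5) → f = 54/5
  (64/35, 34/35) → f = -6/5
  (112/5, 22/5) → f = 114/5

The binding constraints are 6a - b = 10 and -a + 6b = 4.
Solving simultaneously gives a = 64/35, b = 34/35.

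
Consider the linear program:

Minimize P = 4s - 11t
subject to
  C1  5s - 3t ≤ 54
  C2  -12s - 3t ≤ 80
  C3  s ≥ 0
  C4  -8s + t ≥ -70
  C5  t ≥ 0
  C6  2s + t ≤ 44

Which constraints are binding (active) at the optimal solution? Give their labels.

Corner points and P = 4s - 11t:
  (0, 0) → P = 0
  (0, 44) → P = -484
  (35/4, 0) → P = 35
  (57/5, 106/5) → P = -938/5

The minimum is at (0, 44). Substituting into each constraint, equality holds for C3 and C6; the remaining constraints have slack.

C3 and C6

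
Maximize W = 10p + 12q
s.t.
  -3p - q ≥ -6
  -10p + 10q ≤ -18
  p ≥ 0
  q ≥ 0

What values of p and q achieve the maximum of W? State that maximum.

p = 39/20, q = 3/20, maximum W = 213/10

Feasible corners and W = 10p + 12q:
  (39/20, 3/20) → W = 213/10
  (2, 0) → W = 20
  (9/5, 0) → W = 18

The binding constraints are -3p - q = -6 and -10p + 10q = -18.
Solving simultaneously gives p = 39/20, q = 3/20.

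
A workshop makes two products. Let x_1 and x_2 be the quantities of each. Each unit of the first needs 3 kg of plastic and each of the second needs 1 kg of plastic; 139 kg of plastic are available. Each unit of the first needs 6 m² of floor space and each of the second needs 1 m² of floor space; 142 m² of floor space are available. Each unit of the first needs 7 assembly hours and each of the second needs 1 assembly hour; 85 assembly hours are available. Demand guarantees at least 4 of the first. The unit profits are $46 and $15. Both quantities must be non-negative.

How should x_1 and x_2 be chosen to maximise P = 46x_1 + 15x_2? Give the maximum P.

Extreme points and P = 46x_1 + 15x_2:
  (85/7, 0) → P = 3910/7
  (4, 0) → P = 184
  (4, 57) → P = 1039

At the optimal vertex, 7x_1 + x_2 = 85 and x_1 = 4.
Solving simultaneously gives x_1 = 4, x_2 = 57.

x_1 = 4, x_2 = 57, maximum P = 1039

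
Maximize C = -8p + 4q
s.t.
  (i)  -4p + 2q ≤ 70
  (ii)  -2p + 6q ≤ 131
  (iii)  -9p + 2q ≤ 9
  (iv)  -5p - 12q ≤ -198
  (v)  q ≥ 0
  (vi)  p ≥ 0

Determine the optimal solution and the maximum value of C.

The feasible region is unbounded (it extends along (3, 1), (1, 0)), but C strictly decreases along every unbounded feasible direction, so there is no improving ray and the maximum is attained at a vertex.

The binding constraints are -2p + 6q = 131 and -9p + 2q = 9.
Solving simultaneously gives p = 104/25, q = 1161/50.

p = 104/25, q = 1161/50, maximum C = 298/5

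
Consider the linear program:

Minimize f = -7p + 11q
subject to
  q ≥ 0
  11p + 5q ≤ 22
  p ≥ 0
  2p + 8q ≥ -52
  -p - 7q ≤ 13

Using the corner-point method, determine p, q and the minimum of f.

p = 2, q = 0, minimum f = -14

Corner points and f = -7p + 11q:
  (2, 0) → f = -14
  (0, 0) → f = 0
  (0, 22/5) → f = 242/5

The binding constraints are q = 0 and 11p + 5q = 22.
Solving simultaneously gives p = 2, q = 0.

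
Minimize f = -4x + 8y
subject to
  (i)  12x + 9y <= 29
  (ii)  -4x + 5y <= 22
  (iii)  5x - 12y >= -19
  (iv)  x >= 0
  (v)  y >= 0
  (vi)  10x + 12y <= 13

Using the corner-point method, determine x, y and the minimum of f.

Vertices and f = -4x + 8y:
  (0, 0) → f = 0
  (0, 13/12) → f = 26/3
  (13/10, 0) → f = -26/5

The binding constraints are y = 0 and 10x + 12y = 13.
Solving simultaneously gives x = 13/10, y = 0.

x = 13/10, y = 0, minimum f = -26/5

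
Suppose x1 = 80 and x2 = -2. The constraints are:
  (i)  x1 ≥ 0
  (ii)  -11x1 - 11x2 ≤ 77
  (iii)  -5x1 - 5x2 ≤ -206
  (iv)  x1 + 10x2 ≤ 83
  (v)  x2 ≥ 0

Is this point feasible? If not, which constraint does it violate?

not feasible — violates (v)

Constraint (v): x2 = -2, which is not ≥ 0. All other constraints are satisfied.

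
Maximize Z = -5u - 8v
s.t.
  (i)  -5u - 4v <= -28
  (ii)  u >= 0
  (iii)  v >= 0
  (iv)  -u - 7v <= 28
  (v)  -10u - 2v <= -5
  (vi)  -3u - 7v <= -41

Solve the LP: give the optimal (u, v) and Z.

Extreme points and Z = -5u - 8v:
  (0, 7) → Z = -56
  (32/23, 121/23) → Z = -1128/23
  (41/3, 0) → Z = -205/3
The feasible region is unbounded (it extends along (0, 1), (1, 0)), but Z strictly decreases along every unbounded feasible direction, so there is no improving ray and the maximum is attained at a vertex.

At the optimal vertex, -5u - 4v = -28 and -3u - 7v = -41.
Solving simultaneously gives u = 32/23, v = 121/23.

u = 32/23, v = 121/23, maximum Z = -1128/23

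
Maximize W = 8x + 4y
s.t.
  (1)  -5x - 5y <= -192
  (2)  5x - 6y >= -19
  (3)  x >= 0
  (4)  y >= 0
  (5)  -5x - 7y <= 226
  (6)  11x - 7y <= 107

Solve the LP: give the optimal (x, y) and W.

The optimum lies where 5x - 6y = -19 and 11x - 7y = 107.
Solving simultaneously gives x = 25, y = 24.

x = 25, y = 24, maximum W = 296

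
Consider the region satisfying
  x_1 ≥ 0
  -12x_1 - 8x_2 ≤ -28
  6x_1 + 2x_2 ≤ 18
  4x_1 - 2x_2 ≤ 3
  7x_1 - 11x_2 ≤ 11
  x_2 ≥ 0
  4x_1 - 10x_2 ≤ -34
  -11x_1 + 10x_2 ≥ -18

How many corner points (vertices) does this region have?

4

Intersecting each pair of boundary lines and keeping only the points that satisfy every inequality leaves:
  (0, 7/2)
  (0, 9)
  (1/19, 65/19)
  (28/17, 69/17)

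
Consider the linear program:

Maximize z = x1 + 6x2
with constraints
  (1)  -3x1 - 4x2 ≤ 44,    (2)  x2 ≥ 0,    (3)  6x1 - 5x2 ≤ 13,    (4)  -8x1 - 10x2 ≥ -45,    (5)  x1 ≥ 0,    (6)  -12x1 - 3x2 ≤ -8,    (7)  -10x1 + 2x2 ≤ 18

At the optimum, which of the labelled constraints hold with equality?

Corner points and z = x1 + 6x2:
  (13/6, 0) → z = 13/6
  (2/3, 0) → z = 2/3
  (71/20, 83/50) → z = 1351/100
  (0, 9/2) → z = 27
  (0, 8/3) → z = 16

The maximum is at (0, 9/2). Substituting into each constraint, equality holds for (4) and (5); the remaining constraints have slack.

(4) and (5)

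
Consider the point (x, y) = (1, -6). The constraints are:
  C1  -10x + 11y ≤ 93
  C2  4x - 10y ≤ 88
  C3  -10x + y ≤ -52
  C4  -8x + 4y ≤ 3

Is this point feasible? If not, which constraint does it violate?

Constraint C3: -10x + y = -16, which is not ≤ -52. All other constraints are satisfied.

not feasible — violates C3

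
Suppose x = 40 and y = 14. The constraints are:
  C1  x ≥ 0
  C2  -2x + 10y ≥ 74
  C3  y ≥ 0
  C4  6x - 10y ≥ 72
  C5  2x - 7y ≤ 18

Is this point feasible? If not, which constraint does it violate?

not feasible — violates C2

Constraint C2: -2x + 10y = 60, which is not ≥ 74. All other constraints are satisfied.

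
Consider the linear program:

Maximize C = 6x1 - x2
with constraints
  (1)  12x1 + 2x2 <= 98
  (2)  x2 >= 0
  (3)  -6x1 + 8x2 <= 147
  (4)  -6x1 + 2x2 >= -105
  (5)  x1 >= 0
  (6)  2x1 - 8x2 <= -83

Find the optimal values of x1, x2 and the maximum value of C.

x1 = 309/50, x2 = 298/25, maximum C = 629/25

Corner points and C = 6x1 - x2:
  (245/54, 196/9) → C = 49/9
  (309/50, 298/25) → C = 629/25
  (0, 147/8) → C = -147/8
  (0, 83/8) → C = -83/8

At the optimal vertex, 12x1 + 2x2 = 98 and 2x1 - 8x2 = -83.
Solving simultaneously gives x1 = 309/50, x2 = 298/25.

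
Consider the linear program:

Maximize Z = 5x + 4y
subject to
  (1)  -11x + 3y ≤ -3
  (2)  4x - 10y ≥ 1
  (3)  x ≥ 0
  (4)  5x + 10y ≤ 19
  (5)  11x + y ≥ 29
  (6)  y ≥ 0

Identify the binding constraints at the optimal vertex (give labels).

(4) and (6)

Corner points and Z = 5x + 4y:
  (271/105, 64/105) → Z = 537/35
  (19/5, 0) → Z = 19
  (29/11, 0) → Z = 145/11

The maximum is at (19/5, 0). Substituting into each constraint, equality holds for (4) and (6); the remaining constraints have slack.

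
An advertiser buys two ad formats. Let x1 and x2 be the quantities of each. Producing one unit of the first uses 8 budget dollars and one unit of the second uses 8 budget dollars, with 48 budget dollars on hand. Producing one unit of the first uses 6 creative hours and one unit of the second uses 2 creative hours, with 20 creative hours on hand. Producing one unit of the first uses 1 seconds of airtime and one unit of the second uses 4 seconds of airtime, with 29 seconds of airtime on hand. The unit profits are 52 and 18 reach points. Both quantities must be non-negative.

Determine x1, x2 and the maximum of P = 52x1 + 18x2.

x1 = 2, x2 = 4, maximum P = 176

Extreme points and P = 52x1 + 18x2:
  (0, 0) → P = 0
  (0, 6) → P = 108
  (10/3, 0) → P = 520/3
  (2, 4) → P = 176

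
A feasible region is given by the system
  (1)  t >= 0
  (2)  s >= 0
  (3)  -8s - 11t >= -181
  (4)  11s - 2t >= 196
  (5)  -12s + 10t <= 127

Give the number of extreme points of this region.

3

Pairwise boundary intersections that survive every other constraint:
  (181/8, 0)
  (196/11, 0)
  (2518/137, 423/137)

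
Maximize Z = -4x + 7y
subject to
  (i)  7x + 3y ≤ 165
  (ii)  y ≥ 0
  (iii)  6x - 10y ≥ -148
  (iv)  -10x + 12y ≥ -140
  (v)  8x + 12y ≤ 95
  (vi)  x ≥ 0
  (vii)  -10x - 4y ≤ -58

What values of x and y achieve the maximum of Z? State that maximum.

x = 79/22, y = 243/44, maximum Z = 1069/44

The binding constraints are 8x + 12y = 95 and -10x - 4y = -58.
Solving simultaneously gives x = 79/22, y = 243/44.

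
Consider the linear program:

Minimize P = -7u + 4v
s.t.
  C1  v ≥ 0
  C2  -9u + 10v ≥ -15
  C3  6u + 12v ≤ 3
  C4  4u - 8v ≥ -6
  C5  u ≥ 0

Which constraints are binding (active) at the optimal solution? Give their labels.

C1 and C3

Feasible corners and P = -7u + 4v:
  (1/2, 0) → P = -7/2
  (0, 0) → P = 0
  (0, 1/4) → P = 1

The minimum is at (1/2, 0). Substituting into each constraint, equality holds for C1 and C3; the remaining constraints have slack.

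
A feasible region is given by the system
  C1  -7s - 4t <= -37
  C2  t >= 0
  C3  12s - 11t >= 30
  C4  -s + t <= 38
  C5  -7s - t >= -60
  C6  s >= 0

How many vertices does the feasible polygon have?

4

The feasible vertices (each the meet of two boundaries and inside every other half-plane) are:
  (37/7, 0)
  (527/125, 234/125)
  (60/7, 0)
  (690/89, 510/89)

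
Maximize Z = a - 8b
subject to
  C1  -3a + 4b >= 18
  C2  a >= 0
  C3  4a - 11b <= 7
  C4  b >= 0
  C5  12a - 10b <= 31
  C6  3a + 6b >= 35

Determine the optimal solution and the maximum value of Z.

Corner points and Z = a - 8b:
  (152/9, 103/6) → Z = -1084/9
  (16/15, 53/10) → Z = -124/3
  (0, 35/6) → Z = -140/3
The feasible region is unbounded (it extends along (0, 1), (5, 6)), but Z strictly decreases along every unbounded feasible direction, so there is no improving ray and the maximum is attained at a vertex.

The binding constraints are -3a + 4b = 18 and 3a + 6b = 35.
Solving simultaneously gives a = 16/15, b = 53/10.

a = 16/15, b = 53/10, maximum Z = -124/3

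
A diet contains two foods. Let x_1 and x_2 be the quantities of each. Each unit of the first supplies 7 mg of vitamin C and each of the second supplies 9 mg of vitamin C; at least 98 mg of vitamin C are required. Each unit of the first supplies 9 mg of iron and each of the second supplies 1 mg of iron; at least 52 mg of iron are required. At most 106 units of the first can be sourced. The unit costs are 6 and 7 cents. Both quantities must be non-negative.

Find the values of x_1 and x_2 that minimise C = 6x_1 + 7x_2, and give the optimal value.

Corner points and C = 6x_1 + 7x_2:
  (0, 52) → C = 364
  (14, 0) → C = 84
  (106, 0) → C = 636
  (5, 7) → C = 79
The feasible region is unbounded (it extends along (0, 1)), but C strictly increases along every unbounded feasible direction, so there is no improving ray and the minimum is attained at a vertex.

The optimum lies where 7x_1 + 9x_2 = 98 and 9x_1 + x_2 = 52.
Solving simultaneously gives x_1 = 5, x_2 = 7.

x_1 = 5, x_2 = 7, minimum C = 79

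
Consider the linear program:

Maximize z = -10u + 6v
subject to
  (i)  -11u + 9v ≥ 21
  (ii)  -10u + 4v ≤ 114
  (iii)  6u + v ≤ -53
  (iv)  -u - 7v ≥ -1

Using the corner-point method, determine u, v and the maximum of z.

u = -397/37, v = 62/37, maximum z = 4342/37

Corner points and z = -10u + 6v:
  (-471/23, -522/23) → z = 1578/23
  (-498/65, -457/65) → z = 2238/65
  (-397/37, 62/37) → z = 4342/37
  (-372/41, 59/41) → z = 4074/41

The binding constraints are -10u + 4v = 114 and -u - 7v = -1.
Solving simultaneously gives u = -397/37, v = 62/37.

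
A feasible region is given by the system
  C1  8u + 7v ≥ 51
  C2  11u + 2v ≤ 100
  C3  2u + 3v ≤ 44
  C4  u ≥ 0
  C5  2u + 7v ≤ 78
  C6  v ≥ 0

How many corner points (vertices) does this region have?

The feasible vertices (each the meet of two boundaries and inside every other half-plane) are:
  (0, 51/7)
  (51/8, 0)
  (544/73, 658/73)
  (100/11, 0)
  (0, 78/7)

5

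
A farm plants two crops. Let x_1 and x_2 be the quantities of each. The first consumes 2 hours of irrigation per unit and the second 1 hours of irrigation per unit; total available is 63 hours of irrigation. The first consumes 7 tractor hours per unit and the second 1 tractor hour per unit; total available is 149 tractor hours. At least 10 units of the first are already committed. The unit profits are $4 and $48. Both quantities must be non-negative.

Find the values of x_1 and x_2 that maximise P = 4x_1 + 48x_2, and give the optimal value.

x_1 = 10, x_2 = 43, maximum P = 2104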